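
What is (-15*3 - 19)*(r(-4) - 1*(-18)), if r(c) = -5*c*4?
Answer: -6272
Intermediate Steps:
r(c) = -20*c
(-15*3 - 19)*(r(-4) - 1*(-18)) = (-15*3 - 19)*(-20*(-4) - 1*(-18)) = (-45 - 19)*(80 + 18) = -64*98 = -6272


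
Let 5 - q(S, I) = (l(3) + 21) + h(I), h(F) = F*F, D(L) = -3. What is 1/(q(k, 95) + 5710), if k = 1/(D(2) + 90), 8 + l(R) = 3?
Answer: -1/3326 ≈ -0.00030066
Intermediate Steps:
l(R) = -5 (l(R) = -8 + 3 = -5)
h(F) = F**2
k = 1/87 (k = 1/(-3 + 90) = 1/87 ≈ 0.011494)
q(S, I) = -11 - I**2 (q(S, I) = 5 - ((-5 + 21) + I**2) = 5 - (16 + I**2) = 5 + (-16 - I**2) = -11 - I**2)
1/(q(k, 95) + 5710) = 1/((-11 - 1*95**2) + 5710) = 1/((-11 - 1*9025) + 5710) = 1/((-11 - 9025) + 5710) = 1/(-9036 + 5710) = 1/(-3326) = -1/3326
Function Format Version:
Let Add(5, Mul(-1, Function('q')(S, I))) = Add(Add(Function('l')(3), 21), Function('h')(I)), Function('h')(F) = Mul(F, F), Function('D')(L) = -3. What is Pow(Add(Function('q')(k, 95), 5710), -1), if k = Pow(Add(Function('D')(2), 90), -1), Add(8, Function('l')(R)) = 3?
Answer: Rational(-1, 3326) ≈ -0.00030066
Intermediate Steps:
Function('l')(R) = -5 (Function('l')(R) = Add(-8, 3) = -5)
Function('h')(F) = Pow(F, 2)
k = Rational(1, 87) (k = Pow(Add(-3, 90), -1) = Pow(87, -1) = Rational(1, 87) ≈ 0.011494)
Function('q')(S, I) = Add(-11, Mul(-1, Pow(I, 2))) (Function('q')(S, I) = Add(5, Mul(-1, Add(Add(-5, 21), Pow(I, 2)))) = Add(5, Mul(-1, Add(16, Pow(I, 2)))) = Add(5, Add(-16, Mul(-1, Pow(I, 2)))) = Add(-11, Mul(-1, Pow(I, 2))))
Pow(Add(Function('q')(k, 95), 5710), -1) = Pow(Add(Add(-11, Mul(-1, Pow(95, 2))), 5710), -1) = Pow(Add(Add(-11, Mul(-1, 9025)), 5710), -1) = Pow(Add(Add(-11, -9025), 5710), -1) = Pow(Add(-9036, 5710), -1) = Pow(-3326, -1) = Rational(-1, 3326)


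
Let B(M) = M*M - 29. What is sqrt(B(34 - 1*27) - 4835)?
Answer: 3*I*sqrt(535) ≈ 69.39*I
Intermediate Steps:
B(M) = -29 + M**2 (B(M) = M**2 - 29 = -29 + M**2)
sqrt(B(34 - 1*27) - 4835) = sqrt((-29 + (34 - 1*27)**2) - 4835) = sqrt((-29 + (34 - 27)**2) - 4835) = sqrt((-29 + 7**2) - 4835) = sqrt((-29 + 49) - 4835) = sqrt(20 - 4835) = sqrt(-4815) = 3*I*sqrt(535)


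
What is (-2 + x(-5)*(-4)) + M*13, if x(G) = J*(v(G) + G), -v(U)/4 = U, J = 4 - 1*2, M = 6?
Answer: -44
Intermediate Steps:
J = 2 (J = 4 - 2 = 2)
v(U) = -4*U
x(G) = -6*G (x(G) = 2*(-4*G + G) = 2*(-3*G) = -6*G)
(-2 + x(-5)*(-4)) + M*13 = (-2 - 6*(-5)*(-4)) + 6*13 = (-2 + 30*(-4)) + 78 = (-2 - 120) + 78 = -122 + 78 = -44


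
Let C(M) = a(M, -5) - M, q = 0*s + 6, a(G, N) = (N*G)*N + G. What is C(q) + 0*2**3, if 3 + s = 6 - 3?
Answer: 150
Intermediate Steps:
s = 0 (s = -3 + (6 - 3) = -3 + 3 = 0)
a(G, N) = G + G*N**2 (a(G, N) = (G*N)*N + G = G*N**2 + G = G + G*N**2)
q = 6 (q = 0*0 + 6 = 0 + 6 = 6)
C(M) = 25*M (C(M) = M*(1 + (-5)**2) - M = M*(1 + 25) - M = M*26 - M = 26*M - M = 25*M)
C(q) + 0*2**3 = 25*6 + 0*2**3 = 150 + 0*8 = 150 + 0 = 150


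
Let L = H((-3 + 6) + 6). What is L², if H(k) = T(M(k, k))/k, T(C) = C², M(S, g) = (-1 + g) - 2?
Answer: 16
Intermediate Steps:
M(S, g) = -3 + g
H(k) = (-3 + k)²/k
L = 4 (L = (-3 + ((-3 + 6) + 6))²/((-3 + 6) + 6) = (-3 + (3 + 6))²/(3 + 6) = (-3 + 9)²/9 = (⅑)*6² = (⅑)*36 = 4)
L² = 4² = 16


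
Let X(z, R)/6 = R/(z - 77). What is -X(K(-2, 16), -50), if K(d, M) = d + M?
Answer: -100/21 ≈ -4.7619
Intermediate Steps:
K(d, M) = M + d
X(z, R) = 6*R/(-77 + z) (X(z, R) = 6*(R/(z - 77)) = 6*(R/(-77 + z)) = 6*R/(-77 + z))
-X(K(-2, 16), -50) = -6*(-50)/(-77 + (16 - 2)) = -6*(-50)/(-77 + 14) = -6*(-50)/(-63) = -6*(-50)*(-1)/63 = -1*100/21 = -100/21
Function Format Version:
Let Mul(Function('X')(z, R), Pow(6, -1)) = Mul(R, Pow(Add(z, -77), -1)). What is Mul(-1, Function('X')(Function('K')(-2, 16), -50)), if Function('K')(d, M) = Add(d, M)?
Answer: Rational(-100, 21) ≈ -4.7619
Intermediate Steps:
Function('K')(d, M) = Add(M, d)
Function('X')(z, R) = Mul(6, R, Pow(Add(-77, z), -1)) (Function('X')(z, R) = Mul(6, Mul(R, Pow(Add(z, -77), -1))) = Mul(6, Mul(R, Pow(Add(-77, z), -1))) = Mul(6, R, Pow(Add(-77, z), -1)))
Mul(-1, Function('X')(Function('K')(-2, 16), -50)) = Mul(-1, Mul(6, -50, Pow(Add(-77, Add(16, -2)), -1))) = Mul(-1, Mul(6, -50, Pow(Add(-77, 14), -1))) = Mul(-1, Mul(6, -50, Pow(-63, -1))) = Mul(-1, Mul(6, -50, Rational(-1, 63))) = Mul(-1, Rational(100, 21)) = Rational(-100, 21)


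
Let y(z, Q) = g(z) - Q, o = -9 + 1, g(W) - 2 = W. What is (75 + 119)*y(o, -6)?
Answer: 0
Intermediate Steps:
g(W) = 2 + W
o = -8
y(z, Q) = 2 + z - Q (y(z, Q) = (2 + z) - Q = 2 + z - Q)
(75 + 119)*y(o, -6) = (75 + 119)*(2 - 8 - 1*(-6)) = 194*(2 - 8 + 6) = 194*0 = 0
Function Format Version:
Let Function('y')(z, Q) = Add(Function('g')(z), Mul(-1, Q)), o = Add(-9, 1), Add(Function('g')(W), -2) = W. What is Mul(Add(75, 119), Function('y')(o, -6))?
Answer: 0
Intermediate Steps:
Function('g')(W) = Add(2, W)
o = -8
Function('y')(z, Q) = Add(2, z, Mul(-1, Q)) (Function('y')(z, Q) = Add(Add(2, z), Mul(-1, Q)) = Add(2, z, Mul(-1, Q)))
Mul(Add(75, 119), Function('y')(o, -6)) = Mul(Add(75, 119), Add(2, -8, Mul(-1, -6))) = Mul(194, Add(2, -8, 6)) = Mul(194, 0) = 0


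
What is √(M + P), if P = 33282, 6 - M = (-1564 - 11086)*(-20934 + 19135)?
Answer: I*√22724062 ≈ 4767.0*I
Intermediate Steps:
M = -22757344 (M = 6 - (-1564 - 11086)*(-20934 + 19135) = 6 - (-12650)*(-1799) = 6 - 1*22757350 = 6 - 22757350 = -22757344)
√(M + P) = √(-22757344 + 33282) = √(-22724062) = I*√22724062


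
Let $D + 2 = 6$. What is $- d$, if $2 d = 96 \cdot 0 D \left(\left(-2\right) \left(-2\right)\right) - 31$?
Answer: $\frac{31}{2} \approx 15.5$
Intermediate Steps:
$D = 4$ ($D = -2 + 6 = 4$)
$d = - \frac{31}{2}$ ($d = \frac{96 \cdot 0 \cdot 4 \left(\left(-2\right) \left(-2\right)\right) - 31}{2} = \frac{96 \cdot 0 \cdot 4 - 31}{2} = \frac{96 \cdot 0 - 31}{2} = \frac{0 - 31}{2} = \frac{1}{2} \left(-31\right) = - \frac{31}{2} \approx -15.5$)
$- d = \left(-1\right) \left(- \frac{31}{2}\right) = \frac{31}{2}$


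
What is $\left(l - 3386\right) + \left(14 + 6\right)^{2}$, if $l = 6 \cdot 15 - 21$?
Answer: $-2917$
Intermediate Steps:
$l = 69$ ($l = 90 - 21 = 69$)
$\left(l - 3386\right) + \left(14 + 6\right)^{2} = \left(69 - 3386\right) + \left(14 + 6\right)^{2} = -3317 + 20^{2} = -3317 + 400 = -2917$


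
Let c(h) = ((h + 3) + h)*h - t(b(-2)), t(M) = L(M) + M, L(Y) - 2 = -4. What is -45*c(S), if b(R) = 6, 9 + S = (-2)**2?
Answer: -1395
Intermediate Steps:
L(Y) = -2 (L(Y) = 2 - 4 = -2)
S = -5 (S = -9 + (-2)**2 = -9 + 4 = -5)
t(M) = -2 + M
c(h) = -4 + h*(3 + 2*h) (c(h) = ((h + 3) + h)*h - (-2 + 6) = ((3 + h) + h)*h - 1*4 = (3 + 2*h)*h - 4 = h*(3 + 2*h) - 4 = -4 + h*(3 + 2*h))
-45*c(S) = -45*(-4 + 2*(-5)**2 + 3*(-5)) = -45*(-4 + 2*25 - 15) = -45*(-4 + 50 - 15) = -45*31 = -5*279 = -1395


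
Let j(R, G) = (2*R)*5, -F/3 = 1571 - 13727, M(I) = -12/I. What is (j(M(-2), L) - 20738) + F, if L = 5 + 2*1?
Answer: 15790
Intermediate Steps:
F = 36468 (F = -3*(1571 - 13727) = -3*(-12156) = 36468)
L = 7 (L = 5 + 2 = 7)
j(R, G) = 10*R
(j(M(-2), L) - 20738) + F = (10*(-12/(-2)) - 20738) + 36468 = (10*(-12*(-½)) - 20738) + 36468 = (10*6 - 20738) + 36468 = (60 - 20738) + 36468 = -20678 + 36468 = 15790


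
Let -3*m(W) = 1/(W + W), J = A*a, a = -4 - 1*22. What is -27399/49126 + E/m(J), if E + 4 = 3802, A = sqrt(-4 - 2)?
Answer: -27399/49126 + 592488*I*sqrt(6) ≈ -0.55773 + 1.4513e+6*I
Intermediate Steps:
a = -26 (a = -4 - 22 = -26)
A = I*sqrt(6) (A = sqrt(-6) = I*sqrt(6) ≈ 2.4495*I)
E = 3798 (E = -4 + 3802 = 3798)
J = -26*I*sqrt(6) (J = (I*sqrt(6))*(-26) = -26*I*sqrt(6) ≈ -63.687*I)
m(W) = -1/(6*W) (m(W) = -1/(3*(W + W)) = -1/(2*W)/3 = -1/(6*W))
-27399/49126 + E/m(J) = -27399/49126 + 3798/((-I*sqrt(6)/156/6)) = -27399*1/49126 + 3798/((-I*sqrt(6)/936)) = -27399/49126 + 3798/((-I*sqrt(6)/936)) = -27399/49126 + 3798*(156*I*sqrt(6)) = -27399/49126 + 592488*I*sqrt(6)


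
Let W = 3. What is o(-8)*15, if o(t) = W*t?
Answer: -360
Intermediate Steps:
o(t) = 3*t
o(-8)*15 = (3*(-8))*15 = -24*15 = -360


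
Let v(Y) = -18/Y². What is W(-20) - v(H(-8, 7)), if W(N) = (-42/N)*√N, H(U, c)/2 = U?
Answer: 9/128 + 21*I*√5/5 ≈ 0.070313 + 9.3915*I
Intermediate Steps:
H(U, c) = 2*U
W(N) = -42/√N
v(Y) = -18/Y²
W(-20) - v(H(-8, 7)) = -(-21)*I*√5/5 - (-18)/(2*(-8))² = -(-21)*I*√5/5 - (-18)/(-16)² = 21*I*√5/5 - (-18)/256 = 21*I*√5/5 - 1*(-9/128) = 21*I*√5/5 + 9/128 = 9/128 + 21*I*√5/5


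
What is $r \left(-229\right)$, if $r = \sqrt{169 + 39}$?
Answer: $- 916 \sqrt{13} \approx -3302.7$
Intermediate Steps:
$r = 4 \sqrt{13}$ ($r = \sqrt{208} = 4 \sqrt{13} \approx 14.422$)
$r \left(-229\right) = 4 \sqrt{13} \left(-229\right) = - 916 \sqrt{13}$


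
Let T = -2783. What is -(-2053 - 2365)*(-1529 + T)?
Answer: -19050416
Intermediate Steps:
-(-2053 - 2365)*(-1529 + T) = -(-2053 - 2365)*(-1529 - 2783) = -(-4418)*(-4312) = -1*19050416 = -19050416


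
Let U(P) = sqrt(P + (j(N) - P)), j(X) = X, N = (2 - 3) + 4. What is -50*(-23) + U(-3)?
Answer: 1150 + sqrt(3) ≈ 1151.7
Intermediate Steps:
N = 3 (N = -1 + 4 = 3)
U(P) = sqrt(3) (U(P) = sqrt(P + (3 - P)) = sqrt(3))
-50*(-23) + U(-3) = -50*(-23) + sqrt(3) = 1150 + sqrt(3)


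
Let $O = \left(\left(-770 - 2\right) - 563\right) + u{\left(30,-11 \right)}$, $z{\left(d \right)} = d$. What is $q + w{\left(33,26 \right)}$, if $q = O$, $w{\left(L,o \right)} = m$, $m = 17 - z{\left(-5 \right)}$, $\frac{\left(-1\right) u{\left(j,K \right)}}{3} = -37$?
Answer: $-1202$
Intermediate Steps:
$u{\left(j,K \right)} = 111$ ($u{\left(j,K \right)} = \left(-3\right) \left(-37\right) = 111$)
$m = 22$ ($m = 17 - -5 = 17 + 5 = 22$)
$w{\left(L,o \right)} = 22$
$O = -1224$ ($O = \left(\left(-770 - 2\right) - 563\right) + 111 = \left(-772 - 563\right) + 111 = -1335 + 111 = -1224$)
$q = -1224$
$q + w{\left(33,26 \right)} = -1224 + 22 = -1202$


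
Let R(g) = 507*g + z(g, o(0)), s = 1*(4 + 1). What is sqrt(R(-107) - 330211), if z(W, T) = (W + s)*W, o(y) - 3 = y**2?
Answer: I*sqrt(373546) ≈ 611.18*I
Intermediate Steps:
o(y) = 3 + y**2
s = 5 (s = 1*5 = 5)
z(W, T) = W*(5 + W) (z(W, T) = (W + 5)*W = (5 + W)*W = W*(5 + W))
R(g) = 507*g + g*(5 + g)
sqrt(R(-107) - 330211) = sqrt(-107*(512 - 107) - 330211) = sqrt(-107*405 - 330211) = sqrt(-43335 - 330211) = sqrt(-373546) = I*sqrt(373546)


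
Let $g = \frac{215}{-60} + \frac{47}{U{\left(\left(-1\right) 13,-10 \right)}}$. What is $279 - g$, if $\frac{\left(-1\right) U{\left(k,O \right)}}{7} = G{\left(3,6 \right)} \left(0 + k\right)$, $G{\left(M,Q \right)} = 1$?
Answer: $\frac{308017}{1092} \approx 282.07$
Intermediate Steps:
$U{\left(k,O \right)} = - 7 k$ ($U{\left(k,O \right)} = - 7 \cdot 1 \left(0 + k\right) = - 7 \cdot 1 k = - 7 k$)
$g = - \frac{3349}{1092}$ ($g = \frac{215}{-60} + \frac{47}{\left(-7\right) \left(\left(-1\right) 13\right)} = 215 \left(- \frac{1}{60}\right) + \frac{47}{\left(-7\right) \left(-13\right)} = - \frac{43}{12} + \frac{47}{91} = - \frac{3349}{1092} \approx -3.0668$)
$279 - g = 279 - - \frac{3349}{1092} = 279 + \frac{3349}{1092} = \frac{308017}{1092}$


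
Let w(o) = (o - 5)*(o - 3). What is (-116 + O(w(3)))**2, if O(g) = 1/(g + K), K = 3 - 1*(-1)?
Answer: 214369/16 ≈ 13398.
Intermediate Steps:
K = 4 (K = 3 + 1 = 4)
w(o) = (-5 + o)*(-3 + o)
O(g) = 1/(4 + g) (O(g) = 1/(g + 4) = 1/(4 + g))
(-116 + O(w(3)))**2 = (-116 + 1/(4 + (15 + 3**2 - 8*3)))**2 = (-116 + 1/(4 + (15 + 9 - 24)))**2 = (-116 + 1/(4 + 0))**2 = (-116 + 1/4)**2 = (-463/4)**2 = 214369/16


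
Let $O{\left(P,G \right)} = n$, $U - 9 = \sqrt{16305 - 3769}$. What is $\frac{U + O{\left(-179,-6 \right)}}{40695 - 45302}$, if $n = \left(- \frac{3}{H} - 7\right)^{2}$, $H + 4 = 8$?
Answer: $- \frac{65}{4336} - \frac{2 \sqrt{3134}}{4607} \approx -0.039294$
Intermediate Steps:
$H = 4$ ($H = -4 + 8 = 4$)
$U = 9 + 2 \sqrt{3134}$ ($U = 9 + \sqrt{16305 - 3769} = 9 + \sqrt{12536} = 9 + 2 \sqrt{3134} \approx 120.96$)
$n = \frac{961}{16}$ ($n = \left(- \frac{3}{4} - 7\right)^{2} = \left(- \frac{31}{4}\right)^{2} = \frac{961}{16} \approx 60.063$)
$O{\left(P,G \right)} = \frac{961}{16}$
$\frac{U + O{\left(-179,-6 \right)}}{40695 - 45302} = \frac{\left(9 + 2 \sqrt{3134}\right) + \frac{961}{16}}{40695 - 45302} = \frac{\frac{1105}{16} + 2 \sqrt{3134}}{-4607} = \left(\frac{1105}{16} + 2 \sqrt{3134}\right) \left(- \frac{1}{4607}\right) = - \frac{65}{4336} - \frac{2 \sqrt{3134}}{4607}$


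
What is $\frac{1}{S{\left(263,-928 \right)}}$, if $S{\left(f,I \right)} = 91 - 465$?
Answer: $- \frac{1}{374} \approx -0.0026738$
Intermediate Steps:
$S{\left(f,I \right)} = -374$ ($S{\left(f,I \right)} = 91 - 465 = -374$)
$\frac{1}{S{\left(263,-928 \right)}} = \frac{1}{-374} = - \frac{1}{374}$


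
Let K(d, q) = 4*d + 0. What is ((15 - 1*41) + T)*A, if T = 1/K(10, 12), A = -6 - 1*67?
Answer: 75847/40 ≈ 1896.2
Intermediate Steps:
K(d, q) = 4*d
A = -73 (A = -6 - 67 = -73)
T = 1/40 (T = 1/(4*10) = 1/40 ≈ 0.025000)
((15 - 1*41) + T)*A = ((15 - 1*41) + 1/40)*(-73) = ((15 - 41) + 1/40)*(-73) = (-26 + 1/40)*(-73) = -1039/40*(-73) = 75847/40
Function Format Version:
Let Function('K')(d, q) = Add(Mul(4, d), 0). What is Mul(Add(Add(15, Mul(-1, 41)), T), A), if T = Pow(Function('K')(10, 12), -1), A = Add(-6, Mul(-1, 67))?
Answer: Rational(75847, 40) ≈ 1896.2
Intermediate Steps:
Function('K')(d, q) = Mul(4, d)
A = -73 (A = Add(-6, -67) = -73)
T = Rational(1, 40) (T = Pow(Mul(4, 10), -1) = Pow(40, -1) = Rational(1, 40) ≈ 0.025000)
Mul(Add(Add(15, Mul(-1, 41)), T), A) = Mul(Add(Add(15, Mul(-1, 41)), Rational(1, 40)), -73) = Mul(Add(Add(15, -41), Rational(1, 40)), -73) = Mul(Add(-26, Rational(1, 40)), -73) = Mul(Rational(-1039, 40), -73) = Rational(75847, 40)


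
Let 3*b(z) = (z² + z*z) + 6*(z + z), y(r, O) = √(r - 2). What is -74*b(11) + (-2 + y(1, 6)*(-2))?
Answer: -27682/3 - 2*I ≈ -9227.3 - 2.0*I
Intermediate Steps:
y(r, O) = √(-2 + r)
b(z) = 4*z + 2*z²/3 (b(z) = ((z² + z*z) + 6*(z + z))/3 = ((z² + z²) + 6*(2*z))/3 = (2*z² + 12*z)/3 = 4*z + 2*z²/3)
-74*b(11) + (-2 + y(1, 6)*(-2)) = -148*11*(6 + 11)/3 + (-2 + √(-2 + 1)*(-2)) = -148*11*17/3 + (-2 + √(-1)*(-2)) = -74*374/3 + (-2 + I*(-2)) = -27676/3 + (-2 - 2*I) = -27682/3 - 2*I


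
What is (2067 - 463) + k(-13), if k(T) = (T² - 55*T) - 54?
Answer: 2434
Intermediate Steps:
k(T) = -54 + T² - 55*T
(2067 - 463) + k(-13) = (2067 - 463) + (-54 + (-13)² - 55*(-13)) = 1604 + (-54 + 169 + 715) = 1604 + 830 = 2434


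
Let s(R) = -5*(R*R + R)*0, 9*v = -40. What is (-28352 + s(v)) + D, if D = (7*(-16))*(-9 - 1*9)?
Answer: -26336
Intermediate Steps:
v = -40/9 (v = (1/9)*(-40) = -40/9 ≈ -4.4444)
s(R) = 0 (s(R) = -5*(R**2 + R)*0 = -5*(R + R**2)*0 = (-5*R - 5*R**2)*0 = 0)
D = 2016 (D = -112*(-9 - 9) = -112*(-18) = 2016)
(-28352 + s(v)) + D = (-28352 + 0) + 2016 = -28352 + 2016 = -26336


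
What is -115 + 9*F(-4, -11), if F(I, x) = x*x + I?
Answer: 938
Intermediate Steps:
F(I, x) = I + x² (F(I, x) = x² + I = I + x²)
-115 + 9*F(-4, -11) = -115 + 9*(-4 + (-11)²) = -115 + 9*(-4 + 121) = -115 + 9*117 = -115 + 1053 = 938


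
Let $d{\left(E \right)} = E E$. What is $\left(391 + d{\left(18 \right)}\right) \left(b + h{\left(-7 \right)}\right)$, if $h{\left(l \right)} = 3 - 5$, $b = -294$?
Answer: $-211640$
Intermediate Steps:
$h{\left(l \right)} = -2$ ($h{\left(l \right)} = 3 - 5 = -2$)
$d{\left(E \right)} = E^{2}$
$\left(391 + d{\left(18 \right)}\right) \left(b + h{\left(-7 \right)}\right) = \left(391 + 18^{2}\right) \left(-294 - 2\right) = \left(391 + 324\right) \left(-296\right) = 715 \left(-296\right) = -211640$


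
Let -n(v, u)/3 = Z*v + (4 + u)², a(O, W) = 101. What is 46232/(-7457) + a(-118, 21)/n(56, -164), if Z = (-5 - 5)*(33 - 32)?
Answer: -3473700997/560169840 ≈ -6.2012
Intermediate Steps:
Z = -10 (Z = -10*1 = -10)
n(v, u) = -3*(4 + u)² + 30*v (n(v, u) = -3*(-10*v + (4 + u)²) = -3*((4 + u)² - 10*v) = -3*(4 + u)² + 30*v)
46232/(-7457) + a(-118, 21)/n(56, -164) = 46232/(-7457) + 101/(-3*(4 - 164)² + 30*56) = 46232*(-1/7457) + 101/(-3*(-160)² + 1680) = -46232/7457 + 101/(-3*25600 + 1680) = -46232/7457 + 101/(-76800 + 1680) = -46232/7457 + 101/(-75120) = -46232/7457 + 101*(-1/75120) = -46232/7457 - 101/75120 = -3473700997/560169840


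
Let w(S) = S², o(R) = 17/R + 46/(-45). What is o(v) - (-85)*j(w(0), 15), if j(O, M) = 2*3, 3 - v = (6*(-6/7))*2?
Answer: 711809/1395 ≈ 510.26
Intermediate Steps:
v = 93/7 (v = 3 - 6*(-6/7)*2 = 3 - (-36)*2/7 = 3 - 1*(-72/7) = 3 + 72/7 = 93/7 ≈ 13.286)
o(R) = -46/45 + 17/R (o(R) = 17/R + 46*(-1/45) = 17/R - 46/45 = -46/45 + 17/R)
j(O, M) = 6
o(v) - (-85)*j(w(0), 15) = (-46/45 + 17/(93/7)) - (-85)*6 = (-46/45 + 17*(7/93)) - 1*(-510) = (-46/45 + 119/93) + 510 = 359/1395 + 510 = 711809/1395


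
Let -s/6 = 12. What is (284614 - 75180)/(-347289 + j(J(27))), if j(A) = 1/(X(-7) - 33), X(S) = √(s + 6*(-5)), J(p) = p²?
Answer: -43313174551344/71823057750293 + 104717*I*√102/71823057750293 ≈ -0.60305 + 1.4725e-8*I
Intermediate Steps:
s = -72 (s = -6*12 = -72)
X(S) = I*√102 (X(S) = √(-72 + 6*(-5)) = √(-72 - 30) = √(-102) = I*√102)
j(A) = 1/(-33 + I*√102) (j(A) = 1/(I*√102 - 33) = 1/(-33 + I*√102))
(284614 - 75180)/(-347289 + j(J(27))) = (284614 - 75180)/(-347289 + (-11/397 - I*√102/1191)) = 209434/(-137873744/397 - I*√102/1191)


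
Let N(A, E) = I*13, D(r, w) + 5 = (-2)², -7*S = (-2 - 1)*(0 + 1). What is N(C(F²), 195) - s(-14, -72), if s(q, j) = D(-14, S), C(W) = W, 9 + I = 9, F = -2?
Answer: 1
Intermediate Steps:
I = 0 (I = -9 + 9 = 0)
S = 3/7 (S = -(-2 - 1)*(0 + 1)/7 = -(-3)/7 = -⅐*(-3) = 3/7 ≈ 0.42857)
D(r, w) = -1 (D(r, w) = -5 + (-2)² = -5 + 4 = -1)
N(A, E) = 0 (N(A, E) = 0*13 = 0)
s(q, j) = -1
N(C(F²), 195) - s(-14, -72) = 0 - 1*(-1) = 0 + 1 = 1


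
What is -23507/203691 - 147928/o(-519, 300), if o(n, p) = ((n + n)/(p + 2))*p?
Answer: 378850991629/2642890725 ≈ 143.35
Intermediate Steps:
o(n, p) = 2*n*p/(2 + p) (o(n, p) = ((2*n)/(2 + p))*p = (2*n/(2 + p))*p = 2*n*p/(2 + p))
-23507/203691 - 147928/o(-519, 300) = -23507/203691 - 147928/(2*(-519)*300/(2 + 300)) = -23507*1/203691 - 147928/(2*(-519)*300/302) = -23507/203691 - 147928/(2*(-519)*300*(1/302)) = -23507/203691 - 147928/(-155700/151) = -23507/203691 - 147928*(-151/155700) = -23507/203691 + 5584282/38925 = 378850991629/2642890725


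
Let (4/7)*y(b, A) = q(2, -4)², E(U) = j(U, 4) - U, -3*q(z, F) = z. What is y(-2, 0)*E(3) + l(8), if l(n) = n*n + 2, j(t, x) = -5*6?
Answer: 121/3 ≈ 40.333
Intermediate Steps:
q(z, F) = -z/3
j(t, x) = -30
E(U) = -30 - U
y(b, A) = 7/9 (y(b, A) = 7*(-⅓*2)²/4 = 7*(-⅔)²/4 = (7/4)*(4/9) = 7/9)
l(n) = 2 + n² (l(n) = n² + 2 = 2 + n²)
y(-2, 0)*E(3) + l(8) = 7*(-30 - 1*3)/9 + (2 + 8²) = 7*(-30 - 3)/9 + (2 + 64) = (7/9)*(-33) + 66 = -77/3 + 66 = 121/3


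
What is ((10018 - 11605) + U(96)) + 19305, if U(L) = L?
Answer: 17814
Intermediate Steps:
((10018 - 11605) + U(96)) + 19305 = ((10018 - 11605) + 96) + 19305 = (-1587 + 96) + 19305 = -1491 + 19305 = 17814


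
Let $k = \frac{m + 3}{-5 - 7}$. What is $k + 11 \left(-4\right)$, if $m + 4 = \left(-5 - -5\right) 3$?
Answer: $- \frac{527}{12} \approx -43.917$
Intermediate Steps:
$m = -4$ ($m = -4 + \left(-5 - -5\right) 3 = -4 + \left(-5 + 5\right) 3 = -4 + 0 \cdot 3 = -4 + 0 = -4$)
$k = \frac{1}{12}$ ($k = \frac{-4 + 3}{-5 - 7} = - \frac{1}{-12} = \left(-1\right) \left(- \frac{1}{12}\right) = \frac{1}{12} \approx 0.083333$)
$k + 11 \left(-4\right) = \frac{1}{12} + 11 \left(-4\right) = \frac{1}{12} - 44 = - \frac{527}{12}$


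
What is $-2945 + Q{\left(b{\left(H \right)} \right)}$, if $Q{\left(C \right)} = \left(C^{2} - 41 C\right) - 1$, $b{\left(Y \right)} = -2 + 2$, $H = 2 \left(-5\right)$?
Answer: $-2946$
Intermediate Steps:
$H = -10$
$b{\left(Y \right)} = 0$
$Q{\left(C \right)} = -1 + C^{2} - 41 C$
$-2945 + Q{\left(b{\left(H \right)} \right)} = -2945 - \left(1 - 0^{2}\right) = -2945 + \left(-1 + 0 + 0\right) = -2945 - 1 = -2946$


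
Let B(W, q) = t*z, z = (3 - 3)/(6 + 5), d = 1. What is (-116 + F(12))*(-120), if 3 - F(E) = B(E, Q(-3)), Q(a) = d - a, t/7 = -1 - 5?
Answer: 13560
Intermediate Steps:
z = 0 (z = 0/11 = 0*(1/11) = 0)
t = -42 (t = 7*(-1 - 5) = 7*(-6) = -42)
Q(a) = 1 - a
B(W, q) = 0 (B(W, q) = -42*0 = 0)
F(E) = 3 (F(E) = 3 - 1*0 = 3 + 0 = 3)
(-116 + F(12))*(-120) = (-116 + 3)*(-120) = -113*(-120) = 13560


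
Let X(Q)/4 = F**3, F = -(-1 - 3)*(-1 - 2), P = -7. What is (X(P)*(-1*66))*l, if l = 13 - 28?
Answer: -6842880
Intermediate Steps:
l = -15
F = -12 (F = -(-4)*(-3) = -1*12 = -12)
X(Q) = -6912 (X(Q) = 4*(-12)**3 = 4*(-1728) = -6912)
(X(P)*(-1*66))*l = -(-6912)*66*(-15) = -6912*(-66)*(-15) = 456192*(-15) = -6842880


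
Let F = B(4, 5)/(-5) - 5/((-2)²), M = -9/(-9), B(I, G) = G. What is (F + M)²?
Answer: 25/16 ≈ 1.5625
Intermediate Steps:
M = 1 (M = -9*(-⅑) = 1)
F = -9/4 (F = 5/(-5) - 5/((-2)²) = 5*(-⅕) - 5/4 = -1 - 5*¼ = -1 - 5/4 = -9/4 ≈ -2.2500)
(F + M)² = (-9/4 + 1)² = (-5/4)² = 25/16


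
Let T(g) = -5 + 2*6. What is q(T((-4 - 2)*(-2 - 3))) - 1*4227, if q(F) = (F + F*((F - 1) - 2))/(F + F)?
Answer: -8449/2 ≈ -4224.5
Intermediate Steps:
T(g) = 7 (T(g) = -5 + 12 = 7)
q(F) = (F + F*(-3 + F))/(2*F) (q(F) = (F + F*((-1 + F) - 2))/((2*F)) = (F + F*(-3 + F))*(1/(2*F)) = (F + F*(-3 + F))/(2*F))
q(T((-4 - 2)*(-2 - 3))) - 1*4227 = (-1 + (½)*7) - 1*4227 = (-1 + 7/2) - 4227 = 5/2 - 4227 = -8449/2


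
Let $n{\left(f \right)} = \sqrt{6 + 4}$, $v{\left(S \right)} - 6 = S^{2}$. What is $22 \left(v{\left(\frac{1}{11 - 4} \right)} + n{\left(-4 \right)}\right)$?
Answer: $\frac{6490}{49} + 22 \sqrt{10} \approx 202.02$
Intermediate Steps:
$v{\left(S \right)} = 6 + S^{2}$
$n{\left(f \right)} = \sqrt{10}$
$22 \left(v{\left(\frac{1}{11 - 4} \right)} + n{\left(-4 \right)}\right) = 22 \left(\left(6 + \left(\frac{1}{11 - 4}\right)^{2}\right) + \sqrt{10}\right) = 22 \left(\left(6 + \left(\frac{1}{7}\right)^{2}\right) + \sqrt{10}\right) = 22 \left(\left(6 + \frac{1}{49}\right) + \sqrt{10}\right) = 22 \left(\frac{295}{49} + \sqrt{10}\right) = \frac{6490}{49} + 22 \sqrt{10}$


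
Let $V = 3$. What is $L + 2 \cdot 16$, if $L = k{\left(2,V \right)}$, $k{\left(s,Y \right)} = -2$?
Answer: $30$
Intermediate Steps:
$L = -2$
$L + 2 \cdot 16 = -2 + 2 \cdot 16 = -2 + 32 = 30$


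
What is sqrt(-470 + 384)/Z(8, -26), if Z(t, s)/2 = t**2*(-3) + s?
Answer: -I*sqrt(86)/436 ≈ -0.02127*I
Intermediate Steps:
Z(t, s) = -6*t**2 + 2*s (Z(t, s) = 2*(t**2*(-3) + s) = 2*(-3*t**2 + s) = 2*(s - 3*t**2) = -6*t**2 + 2*s)
sqrt(-470 + 384)/Z(8, -26) = sqrt(-470 + 384)/(-6*8**2 + 2*(-26)) = sqrt(-86)/(-6*64 - 52) = (I*sqrt(86))/(-384 - 52) = (I*sqrt(86))/(-436) = (I*sqrt(86))*(-1/436) = -I*sqrt(86)/436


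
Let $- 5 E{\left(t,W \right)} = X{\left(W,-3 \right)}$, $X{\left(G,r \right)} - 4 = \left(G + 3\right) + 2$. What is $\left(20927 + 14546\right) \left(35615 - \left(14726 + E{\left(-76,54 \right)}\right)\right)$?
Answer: $\frac{3707212284}{5} \approx 7.4144 \cdot 10^{8}$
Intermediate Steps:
$X{\left(G,r \right)} = 9 + G$ ($X{\left(G,r \right)} = 4 + \left(\left(G + 3\right) + 2\right) = 4 + \left(\left(3 + G\right) + 2\right) = 4 + \left(5 + G\right) = 9 + G$)
$E{\left(t,W \right)} = - \frac{9}{5} - \frac{W}{5}$ ($E{\left(t,W \right)} = - \frac{9 + W}{5} = - \frac{9}{5} - \frac{W}{5}$)
$\left(20927 + 14546\right) \left(35615 - \left(14726 + E{\left(-76,54 \right)}\right)\right) = \left(20927 + 14546\right) \left(35615 - \left(\frac{73621}{5} - \frac{54}{5}\right)\right) = 35473 \left(35615 - \frac{73567}{5}\right) = 35473 \cdot \frac{104508}{5} = \frac{3707212284}{5}$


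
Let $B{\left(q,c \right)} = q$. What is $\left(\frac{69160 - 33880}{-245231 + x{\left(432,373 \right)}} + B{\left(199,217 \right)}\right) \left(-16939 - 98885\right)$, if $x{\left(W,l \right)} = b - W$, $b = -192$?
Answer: $- \frac{1132523944752}{49171} \approx -2.3032 \cdot 10^{7}$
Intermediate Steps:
$x{\left(W,l \right)} = -192 - W$
$\left(\frac{69160 - 33880}{-245231 + x{\left(432,373 \right)}} + B{\left(199,217 \right)}\right) \left(-16939 - 98885\right) = \left(\frac{69160 - 33880}{-245231 - 624} + 199\right) \left(-16939 - 98885\right) = \left(\frac{35280}{-245231 - 624} + 199\right) \left(-115824\right) = \left(\frac{35280}{-245855} + 199\right) \left(-115824\right) = \left(35280 \left(- \frac{1}{245855}\right) + 199\right) \left(-115824\right) = \left(- \frac{7056}{49171} + 199\right) \left(-115824\right) = \frac{9777973}{49171} \left(-115824\right) = - \frac{1132523944752}{49171}$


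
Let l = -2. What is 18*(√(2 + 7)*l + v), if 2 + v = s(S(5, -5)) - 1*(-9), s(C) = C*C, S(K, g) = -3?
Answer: 180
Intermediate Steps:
s(C) = C²
v = 16 (v = -2 + ((-3)² - 1*(-9)) = -2 + (9 + 9) = -2 + 18 = 16)
18*(√(2 + 7)*l + v) = 18*(√(2 + 7)*(-2) + 16) = 18*(√9*(-2) + 16) = 18*(3*(-2) + 16) = 18*(-6 + 16) = 18*10 = 180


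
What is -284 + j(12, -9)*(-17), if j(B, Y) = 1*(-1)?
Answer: -267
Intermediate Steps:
j(B, Y) = -1
-284 + j(12, -9)*(-17) = -284 - 1*(-17) = -284 + 17 = -267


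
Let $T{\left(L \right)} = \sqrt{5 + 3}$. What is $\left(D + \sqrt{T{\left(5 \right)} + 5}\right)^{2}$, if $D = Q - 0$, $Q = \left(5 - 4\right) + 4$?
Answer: $\left(5 + \sqrt{5 + 2 \sqrt{2}}\right)^{2} \approx 60.808$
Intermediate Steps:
$Q = 5$ ($Q = 1 + 4 = 5$)
$D = 5$ ($D = 5 - 0 = 5 + 0 = 5$)
$T{\left(L \right)} = 2 \sqrt{2}$ ($T{\left(L \right)} = \sqrt{8} = 2 \sqrt{2}$)
$\left(D + \sqrt{T{\left(5 \right)} + 5}\right)^{2} = \left(5 + \sqrt{2 \sqrt{2} + 5}\right)^{2} = \left(5 + \sqrt{5 + 2 \sqrt{2}}\right)^{2}$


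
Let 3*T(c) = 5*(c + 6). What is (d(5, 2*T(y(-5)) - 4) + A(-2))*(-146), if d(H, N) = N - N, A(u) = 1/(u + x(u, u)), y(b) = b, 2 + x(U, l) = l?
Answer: 73/3 ≈ 24.333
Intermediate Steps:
x(U, l) = -2 + l
T(c) = 10 + 5*c/3 (T(c) = (5*(c + 6))/3 = (5*(6 + c))/3 = (30 + 5*c)/3 = 10 + 5*c/3)
A(u) = 1/(-2 + 2*u) (A(u) = 1/(u + (-2 + u)) = 1/(-2 + 2*u))
d(H, N) = 0
(d(5, 2*T(y(-5)) - 4) + A(-2))*(-146) = (0 + 1/(2*(-1 - 2)))*(-146) = (0 + (1/2)/(-3))*(-146) = (0 + (1/2)*(-1/3))*(-146) = (0 - 1/6)*(-146) = -1/6*(-146) = 73/3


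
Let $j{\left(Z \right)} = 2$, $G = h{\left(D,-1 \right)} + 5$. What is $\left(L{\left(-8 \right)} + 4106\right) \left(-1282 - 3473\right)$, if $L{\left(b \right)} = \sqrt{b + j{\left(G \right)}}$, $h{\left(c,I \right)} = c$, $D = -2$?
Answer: $-19524030 - 4755 i \sqrt{6} \approx -1.9524 \cdot 10^{7} - 11647.0 i$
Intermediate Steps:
$G = 3$ ($G = -2 + 5 = 3$)
$L{\left(b \right)} = \sqrt{2 + b}$ ($L{\left(b \right)} = \sqrt{b + 2} = \sqrt{2 + b}$)
$\left(L{\left(-8 \right)} + 4106\right) \left(-1282 - 3473\right) = \left(\sqrt{2 - 8} + 4106\right) \left(-1282 - 3473\right) = \left(\sqrt{-6} + 4106\right) \left(-4755\right) = \left(i \sqrt{6} + 4106\right) \left(-4755\right) = \left(4106 + i \sqrt{6}\right) \left(-4755\right) = -19524030 - 4755 i \sqrt{6}$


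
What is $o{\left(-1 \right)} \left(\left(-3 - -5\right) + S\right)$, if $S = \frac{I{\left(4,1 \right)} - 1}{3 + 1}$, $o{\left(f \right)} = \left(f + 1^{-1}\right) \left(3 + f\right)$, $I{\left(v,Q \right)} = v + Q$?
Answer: $0$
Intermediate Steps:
$I{\left(v,Q \right)} = Q + v$
$o{\left(f \right)} = \left(1 + f\right) \left(3 + f\right)$ ($o{\left(f \right)} = \left(f + 1\right) \left(3 + f\right) = \left(1 + f\right) \left(3 + f\right)$)
$S = 1$ ($S = \frac{\left(1 + 4\right) - 1}{3 + 1} = \frac{5 - 1}{4} = 4 \cdot \frac{1}{4} = 1$)
$o{\left(-1 \right)} \left(\left(-3 - -5\right) + S\right) = \left(3 + \left(-1\right)^{2} + 4 \left(-1\right)\right) \left(\left(-3 - -5\right) + 1\right) = \left(3 + 1 - 4\right) \left(\left(-3 + 5\right) + 1\right) = 0 \left(2 + 1\right) = 0 \cdot 3 = 0$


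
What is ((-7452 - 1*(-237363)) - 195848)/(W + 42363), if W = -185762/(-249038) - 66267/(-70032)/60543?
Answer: 1998188594563729008/2485123270063120789 ≈ 0.80406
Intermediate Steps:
W = 43757644858981/58661556368016 (W = -185762*(-1/249038) - 66267*(-1/70032)*(1/60543) = 92881/124519 + (22089/23344)*(1/60543) = 92881/124519 + 7363/471105264 = 43757644858981/58661556368016 ≈ 0.74593)
((-7452 - 1*(-237363)) - 195848)/(W + 42363) = ((-7452 - 1*(-237363)) - 195848)/(43757644858981/58661556368016 + 42363) = ((-7452 + 237363) - 195848)/(2485123270063120789/58661556368016) = (229911 - 195848)*(58661556368016/2485123270063120789) = 34063*(58661556368016/2485123270063120789) = 1998188594563729008/2485123270063120789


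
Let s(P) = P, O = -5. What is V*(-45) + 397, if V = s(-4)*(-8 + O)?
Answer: -1943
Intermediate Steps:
V = 52 (V = -4*(-8 - 5) = -4*(-13) = 52)
V*(-45) + 397 = 52*(-45) + 397 = -2340 + 397 = -1943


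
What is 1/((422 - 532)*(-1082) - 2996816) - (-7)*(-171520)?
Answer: -3455196989441/2877796 ≈ -1.2006e+6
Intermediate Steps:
1/((422 - 532)*(-1082) - 2996816) - (-7)*(-171520) = 1/(-110*(-1082) - 2996816) - 1*1200640 = 1/(119020 - 2996816) - 1200640 = 1/(-2877796) - 1200640 = -1/2877796 - 1200640 = -3455196989441/2877796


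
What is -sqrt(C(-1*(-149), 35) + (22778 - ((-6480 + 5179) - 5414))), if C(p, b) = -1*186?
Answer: -sqrt(29307) ≈ -171.19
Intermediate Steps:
C(p, b) = -186
-sqrt(C(-1*(-149), 35) + (22778 - ((-6480 + 5179) - 5414))) = -sqrt(-186 + (22778 - ((-6480 + 5179) - 5414))) = -sqrt(-186 + (22778 - (-1301 - 5414))) = -sqrt(-186 + (22778 - 1*(-6715))) = -sqrt(-186 + (22778 + 6715)) = -sqrt(-186 + 29493) = -sqrt(29307)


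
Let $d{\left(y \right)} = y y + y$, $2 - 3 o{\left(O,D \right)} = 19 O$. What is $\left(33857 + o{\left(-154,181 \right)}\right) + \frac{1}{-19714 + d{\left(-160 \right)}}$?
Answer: $\frac{199453759}{5726} \approx 34833.0$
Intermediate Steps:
$o{\left(O,D \right)} = \frac{2}{3} - \frac{19 O}{3}$
$d{\left(y \right)} = y + y^{2}$ ($d{\left(y \right)} = y^{2} + y = y + y^{2}$)
$\left(33857 + o{\left(-154,181 \right)}\right) + \frac{1}{-19714 + d{\left(-160 \right)}} = \left(33857 + \left(\frac{2}{3} - - \frac{2926}{3}\right)\right) + \frac{1}{-19714 - 160 \left(1 - 160\right)} = \left(33857 + \left(\frac{2}{3} + \frac{2926}{3}\right)\right) + \frac{1}{-19714 - -25440} = \left(33857 + 976\right) + \frac{1}{-19714 + 25440} = 34833 + \frac{1}{5726} = \frac{199453759}{5726}$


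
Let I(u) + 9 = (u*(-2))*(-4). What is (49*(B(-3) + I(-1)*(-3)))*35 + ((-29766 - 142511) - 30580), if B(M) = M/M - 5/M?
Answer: -332456/3 ≈ -1.1082e+5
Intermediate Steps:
B(M) = 1 - 5/M
I(u) = -9 + 8*u (I(u) = -9 + (u*(-2))*(-4) = -9 - 2*u*(-4) = -9 + 8*u)
(49*(B(-3) + I(-1)*(-3)))*35 + ((-29766 - 142511) - 30580) = (49*((-5 - 3)/(-3) + (-9 + 8*(-1))*(-3)))*35 + ((-29766 - 142511) - 30580) = (49*(-⅓*(-8) + (-9 - 8)*(-3)))*35 + (-172277 - 30580) = (49*(8/3 - 17*(-3)))*35 - 202857 = (49*(8/3 + 51))*35 - 202857 = (49*(161/3))*35 - 202857 = (7889/3)*35 - 202857 = 276115/3 - 202857 = -332456/3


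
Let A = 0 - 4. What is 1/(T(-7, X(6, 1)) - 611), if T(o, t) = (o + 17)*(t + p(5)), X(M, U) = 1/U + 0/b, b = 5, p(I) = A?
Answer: -1/641 ≈ -0.0015601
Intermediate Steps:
A = -4
p(I) = -4
X(M, U) = 1/U (X(M, U) = 1/U + 0/5 = 1/U + 0*(⅕) = 1/U + 0 = 1/U)
T(o, t) = (-4 + t)*(17 + o) (T(o, t) = (o + 17)*(t - 4) = (17 + o)*(-4 + t) = (-4 + t)*(17 + o))
1/(T(-7, X(6, 1)) - 611) = 1/((-68 - 4*(-7) + 17/1 - 7/1) - 611) = 1/((-68 + 28 + 17*1 - 7*1) - 611) = 1/((-68 + 28 + 17 - 7) - 611) = 1/(-30 - 611) = 1/(-641) = -1/641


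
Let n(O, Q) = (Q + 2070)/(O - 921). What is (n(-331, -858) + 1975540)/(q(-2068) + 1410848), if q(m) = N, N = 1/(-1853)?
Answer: 1145790907601/818276320359 ≈ 1.4002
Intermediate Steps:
N = -1/1853 ≈ -0.00053967
n(O, Q) = (2070 + Q)/(-921 + O)
q(m) = -1/1853
(n(-331, -858) + 1975540)/(q(-2068) + 1410848) = ((2070 - 858)/(-921 - 331) + 1975540)/(-1/1853 + 1410848) = (1212/(-1252) + 1975540)/(2614301343/1853) = (-1/1252*1212 + 1975540)*(1853/2614301343) = (-303/313 + 1975540)*(1853/2614301343) = (618343717/313)*(1853/2614301343) = 1145790907601/818276320359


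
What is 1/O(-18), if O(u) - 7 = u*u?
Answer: 1/331 ≈ 0.0030211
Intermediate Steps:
O(u) = 7 + u² (O(u) = 7 + u*u = 7 + u²)
1/O(-18) = 1/(7 + (-18)²) = 1/(7 + 324) = 1/331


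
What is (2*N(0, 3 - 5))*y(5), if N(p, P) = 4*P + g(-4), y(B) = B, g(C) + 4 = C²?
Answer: 40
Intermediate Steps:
g(C) = -4 + C²
N(p, P) = 12 + 4*P (N(p, P) = 4*P + (-4 + (-4)²) = 4*P + (-4 + 16) = 4*P + 12 = 12 + 4*P)
(2*N(0, 3 - 5))*y(5) = (2*(12 + 4*(3 - 5)))*5 = (2*(12 + 4*(-2)))*5 = (2*(12 - 8))*5 = (2*4)*5 = 8*5 = 40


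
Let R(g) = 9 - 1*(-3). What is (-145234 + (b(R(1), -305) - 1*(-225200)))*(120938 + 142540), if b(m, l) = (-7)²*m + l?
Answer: 21143846022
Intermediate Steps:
R(g) = 12 (R(g) = 9 + 3 = 12)
b(m, l) = l + 49*m (b(m, l) = 49*m + l = l + 49*m)
(-145234 + (b(R(1), -305) - 1*(-225200)))*(120938 + 142540) = (-145234 + ((-305 + 49*12) - 1*(-225200)))*(120938 + 142540) = (-145234 + ((-305 + 588) + 225200))*263478 = (-145234 + (283 + 225200))*263478 = (-145234 + 225483)*263478 = 80249*263478 = 21143846022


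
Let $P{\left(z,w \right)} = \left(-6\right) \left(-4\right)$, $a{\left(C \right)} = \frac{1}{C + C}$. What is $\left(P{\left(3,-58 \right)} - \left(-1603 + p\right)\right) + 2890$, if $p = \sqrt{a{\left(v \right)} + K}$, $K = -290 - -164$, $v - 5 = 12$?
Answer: $4517 - \frac{i \sqrt{145622}}{34} \approx 4517.0 - 11.224 i$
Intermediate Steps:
$v = 17$ ($v = 5 + 12 = 17$)
$K = -126$ ($K = -290 + 164 = -126$)
$a{\left(C \right)} = \frac{1}{2 C}$
$P{\left(z,w \right)} = 24$
$p = \frac{i \sqrt{145622}}{34}$ ($p = \sqrt{\frac{1}{2 \cdot 17} - 126} = \sqrt{\frac{1}{2} \cdot \frac{1}{17} - 126} = \sqrt{\frac{1}{34} - 126} = \sqrt{- \frac{4283}{34}} = \frac{i \sqrt{145622}}{34} \approx 11.224 i$)
$\left(P{\left(3,-58 \right)} - \left(-1603 + p\right)\right) + 2890 = \left(24 + \left(1603 - \frac{i \sqrt{145622}}{34}\right)\right) + 2890 = \left(1627 - \frac{i \sqrt{145622}}{34}\right) + 2890 = 4517 - \frac{i \sqrt{145622}}{34}$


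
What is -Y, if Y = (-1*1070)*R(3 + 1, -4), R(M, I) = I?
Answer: -4280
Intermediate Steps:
Y = 4280 (Y = -1*1070*(-4) = -1070*(-4) = 4280)
-Y = -1*4280 = -4280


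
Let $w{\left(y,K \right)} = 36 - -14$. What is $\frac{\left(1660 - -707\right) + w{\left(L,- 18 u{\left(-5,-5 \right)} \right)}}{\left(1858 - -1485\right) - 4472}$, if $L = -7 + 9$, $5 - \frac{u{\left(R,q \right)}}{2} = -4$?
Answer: $- \frac{2417}{1129} \approx -2.1408$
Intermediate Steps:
$u{\left(R,q \right)} = 18$ ($u{\left(R,q \right)} = 10 - -8 = 10 + 8 = 18$)
$L = 2$
$w{\left(y,K \right)} = 50$ ($w{\left(y,K \right)} = 36 + 14 = 50$)
$\frac{\left(1660 - -707\right) + w{\left(L,- 18 u{\left(-5,-5 \right)} \right)}}{\left(1858 - -1485\right) - 4472} = \frac{\left(1660 - -707\right) + 50}{\left(1858 - -1485\right) - 4472} = \frac{\left(1660 + 707\right) + 50}{\left(1858 + 1485\right) - 4472} = \frac{2367 + 50}{3343 - 4472} = \frac{2417}{-1129} = 2417 \left(- \frac{1}{1129}\right) = - \frac{2417}{1129}$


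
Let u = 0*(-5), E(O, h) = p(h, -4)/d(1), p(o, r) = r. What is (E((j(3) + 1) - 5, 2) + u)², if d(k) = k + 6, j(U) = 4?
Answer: 16/49 ≈ 0.32653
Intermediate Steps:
d(k) = 6 + k
E(O, h) = -4/7 (E(O, h) = -4/(6 + 1) = -4/7)
u = 0
(E((j(3) + 1) - 5, 2) + u)² = (-4/7 + 0)² = (-4/7)² = 16/49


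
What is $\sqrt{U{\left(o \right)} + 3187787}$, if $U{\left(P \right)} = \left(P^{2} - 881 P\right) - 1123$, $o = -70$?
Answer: $\sqrt{3253234} \approx 1803.7$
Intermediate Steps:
$U{\left(P \right)} = -1123 + P^{2} - 881 P$
$\sqrt{U{\left(o \right)} + 3187787} = \sqrt{\left(-1123 + \left(-70\right)^{2} - -61670\right) + 3187787} = \sqrt{\left(-1123 + 4900 + 61670\right) + 3187787} = \sqrt{65447 + 3187787} = \sqrt{3253234}$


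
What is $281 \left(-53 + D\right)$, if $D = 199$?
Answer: $41026$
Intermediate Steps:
$281 \left(-53 + D\right) = 281 \left(-53 + 199\right) = 281 \cdot 146 = 41026$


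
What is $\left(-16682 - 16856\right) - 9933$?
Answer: $-43471$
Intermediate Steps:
$\left(-16682 - 16856\right) - 9933 = -33538 - 9933 = -43471$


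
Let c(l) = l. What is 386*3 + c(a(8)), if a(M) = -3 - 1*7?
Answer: 1148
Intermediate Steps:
a(M) = -10 (a(M) = -3 - 7 = -10)
386*3 + c(a(8)) = 386*3 - 10 = 1158 - 10 = 1148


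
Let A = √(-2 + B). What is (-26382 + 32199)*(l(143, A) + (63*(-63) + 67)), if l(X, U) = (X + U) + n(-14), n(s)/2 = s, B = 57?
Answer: -22028979 + 5817*√55 ≈ -2.1986e+7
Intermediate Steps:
n(s) = 2*s
A = √55 (A = √(-2 + 57) = √55 ≈ 7.4162)
l(X, U) = -28 + U + X (l(X, U) = (X + U) + 2*(-14) = (U + X) - 28 = -28 + U + X)
(-26382 + 32199)*(l(143, A) + (63*(-63) + 67)) = (-26382 + 32199)*((-28 + √55 + 143) + (63*(-63) + 67)) = 5817*((115 + √55) + (-3969 + 67)) = 5817*((115 + √55) - 3902) = 5817*(-3787 + √55) = -22028979 + 5817*√55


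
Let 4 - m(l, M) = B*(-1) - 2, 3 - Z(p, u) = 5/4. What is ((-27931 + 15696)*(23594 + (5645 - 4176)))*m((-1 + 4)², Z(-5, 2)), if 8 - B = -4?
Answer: -5519624490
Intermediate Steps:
B = 12 (B = 8 - 1*(-4) = 8 + 4 = 12)
Z(p, u) = 7/4 (Z(p, u) = 3 - 5/4 = 7/4)
m(l, M) = 18 (m(l, M) = 4 - (12*(-1) - 2) = 4 - (-12 - 2) = 4 - 1*(-14) = 4 + 14 = 18)
((-27931 + 15696)*(23594 + (5645 - 4176)))*m((-1 + 4)², Z(-5, 2)) = ((-27931 + 15696)*(23594 + (5645 - 4176)))*18 = -12235*(23594 + 1469)*18 = -12235*25063*18 = -306645805*18 = -5519624490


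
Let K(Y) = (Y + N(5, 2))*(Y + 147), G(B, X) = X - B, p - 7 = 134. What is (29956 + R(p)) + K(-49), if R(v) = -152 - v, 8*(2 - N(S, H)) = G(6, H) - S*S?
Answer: 101649/4 ≈ 25412.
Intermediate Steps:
p = 141 (p = 7 + 134 = 141)
N(S, H) = 11/4 - H/8 + S**2/8 (N(S, H) = 2 - ((H - 1*6) - S*S)/8 = 2 - ((H - 6) - S**2)/8 = 2 - ((-6 + H) - S**2)/8 = 2 - (-6 + H - S**2)/8 = 2 + (3/4 - H/8 + S**2/8) = 11/4 - H/8 + S**2/8)
K(Y) = (147 + Y)*(45/8 + Y) (K(Y) = (Y + (11/4 - 1/8*2 + (1/8)*5**2))*(Y + 147) = (Y + (11/4 - 1/4 + (1/8)*25))*(147 + Y) = (Y + (11/4 - 1/4 + 25/8))*(147 + Y) = (Y + 45/8)*(147 + Y) = (45/8 + Y)*(147 + Y) = (147 + Y)*(45/8 + Y))
(29956 + R(p)) + K(-49) = (29956 + (-152 - 1*141)) + (6615/8 + (-49)**2 + (1221/8)*(-49)) = (29956 + (-152 - 141)) + (6615/8 + 2401 - 59829/8) = (29956 - 293) - 17003/4 = 29663 - 17003/4 = 101649/4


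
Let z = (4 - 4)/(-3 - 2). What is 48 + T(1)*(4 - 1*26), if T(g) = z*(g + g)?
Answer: 48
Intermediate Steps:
z = 0 (z = 0/(-5) = 0*(-⅕) = 0)
T(g) = 0 (T(g) = 0*(g + g) = 0*(2*g) = 0)
48 + T(1)*(4 - 1*26) = 48 + 0*(4 - 1*26) = 48 + 0*(4 - 26) = 48 + 0*(-22) = 48 + 0 = 48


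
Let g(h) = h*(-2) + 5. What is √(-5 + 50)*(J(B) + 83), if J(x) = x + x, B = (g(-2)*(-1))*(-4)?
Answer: 465*√5 ≈ 1039.8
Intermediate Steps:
g(h) = 5 - 2*h (g(h) = -2*h + 5 = 5 - 2*h)
B = 36 (B = ((5 - 2*(-2))*(-1))*(-4) = ((5 + 4)*(-1))*(-4) = (9*(-1))*(-4) = -9*(-4) = 36)
J(x) = 2*x
√(-5 + 50)*(J(B) + 83) = √(-5 + 50)*(2*36 + 83) = √45*(72 + 83) = (3*√5)*155 = 465*√5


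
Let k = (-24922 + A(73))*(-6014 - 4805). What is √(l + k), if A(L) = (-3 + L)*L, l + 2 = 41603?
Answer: √214387629 ≈ 14642.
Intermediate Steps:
l = 41601 (l = -2 + 41603 = 41601)
A(L) = L*(-3 + L)
k = 214346028 (k = (-24922 + 73*(-3 + 73))*(-6014 - 4805) = (-24922 + 73*70)*(-10819) = (-24922 + 5110)*(-10819) = -19812*(-10819) = 214346028)
√(l + k) = √(41601 + 214346028) = √214387629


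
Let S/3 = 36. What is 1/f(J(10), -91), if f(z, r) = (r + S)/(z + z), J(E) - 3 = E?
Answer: 26/17 ≈ 1.5294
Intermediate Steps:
S = 108 (S = 3*36 = 108)
J(E) = 3 + E
f(z, r) = (108 + r)/(2*z) (f(z, r) = (r + 108)/(z + z) = (108 + r)/((2*z)) = (108 + r)*(1/(2*z)) = (108 + r)/(2*z))
1/f(J(10), -91) = 1/((108 - 91)/(2*(3 + 10))) = 1/((1/2)*17/13) = 1/((1/2)*(1/13)*17) = 1/(17/26) = 26/17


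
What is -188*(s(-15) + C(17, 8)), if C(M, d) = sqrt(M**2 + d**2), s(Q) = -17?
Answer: 3196 - 188*sqrt(353) ≈ -336.20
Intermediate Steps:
-188*(s(-15) + C(17, 8)) = -188*(-17 + sqrt(17**2 + 8**2)) = -188*(-17 + sqrt(289 + 64)) = -188*(-17 + sqrt(353)) = 3196 - 188*sqrt(353)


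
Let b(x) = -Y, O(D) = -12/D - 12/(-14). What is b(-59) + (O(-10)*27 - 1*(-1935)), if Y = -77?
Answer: 72364/35 ≈ 2067.5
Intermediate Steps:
O(D) = 6/7 - 12/D (O(D) = -12/D - 12*(-1/14) = -12/D + 6/7 = 6/7 - 12/D)
b(x) = 77 (b(x) = -1*(-77) = 77)
b(-59) + (O(-10)*27 - 1*(-1935)) = 77 + ((6/7 - 12/(-10))*27 - 1*(-1935)) = 77 + ((6/7 - 12*(-⅒))*27 + 1935) = 77 + ((6/7 + 6/5)*27 + 1935) = 77 + ((72/35)*27 + 1935) = 77 + (1944/35 + 1935) = 77 + 69669/35 = 72364/35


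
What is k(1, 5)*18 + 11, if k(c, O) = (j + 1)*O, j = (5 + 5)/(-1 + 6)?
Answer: 281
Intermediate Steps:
j = 2 (j = 10/5 = 10*(⅕) = 2)
k(c, O) = 3*O (k(c, O) = (2 + 1)*O = 3*O)
k(1, 5)*18 + 11 = (3*5)*18 + 11 = 15*18 + 11 = 270 + 11 = 281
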